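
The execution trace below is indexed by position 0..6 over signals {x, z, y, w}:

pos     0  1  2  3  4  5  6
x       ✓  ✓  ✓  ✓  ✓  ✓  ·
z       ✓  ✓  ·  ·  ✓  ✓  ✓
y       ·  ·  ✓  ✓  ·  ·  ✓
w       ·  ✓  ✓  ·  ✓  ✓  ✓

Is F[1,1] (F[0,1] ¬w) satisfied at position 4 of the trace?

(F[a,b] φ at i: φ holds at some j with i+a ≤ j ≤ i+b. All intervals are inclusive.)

Check F[0,1] ¬w at each j in [5,5]:
  j=5: fails (none in [5,6])
No position in the window satisfies it → formula fails.

Does not hold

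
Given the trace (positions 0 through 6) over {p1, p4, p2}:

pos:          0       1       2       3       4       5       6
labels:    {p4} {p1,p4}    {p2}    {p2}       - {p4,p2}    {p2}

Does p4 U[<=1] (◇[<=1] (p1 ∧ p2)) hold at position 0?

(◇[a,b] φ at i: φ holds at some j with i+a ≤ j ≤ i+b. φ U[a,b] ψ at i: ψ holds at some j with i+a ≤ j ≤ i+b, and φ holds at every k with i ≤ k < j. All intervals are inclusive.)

Need some j in [0,1] with ◇[<=1] (p1 ∧ p2), and p4 at every k in [0,j-1].
  j=0: ◇[<=1] (p1 ∧ p2) — fails (none in [0,1]).
  j=1: ◇[<=1] (p1 ∧ p2) — fails (none in [1,2]).
No j in the window works → until fails.

False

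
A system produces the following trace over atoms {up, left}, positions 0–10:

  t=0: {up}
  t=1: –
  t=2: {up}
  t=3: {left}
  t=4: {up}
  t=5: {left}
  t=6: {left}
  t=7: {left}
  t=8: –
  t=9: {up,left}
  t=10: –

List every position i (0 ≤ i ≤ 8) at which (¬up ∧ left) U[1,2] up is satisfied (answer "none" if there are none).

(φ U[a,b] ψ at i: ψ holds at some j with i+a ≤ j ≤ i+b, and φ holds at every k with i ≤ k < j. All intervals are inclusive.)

Evaluate at each i in [0,8]:
  i=0: ✗ (lhs fails at k=0 before rhs at j=2)
  i=1: ✗ (lhs fails at k=1 before rhs at j=2)
  i=2: ✗ (lhs fails at k=2 before rhs at j=4)
  i=3: ✓ (rhs at j=4; lhs holds on [3,3])
  i=4: ✗ (no rhs in [5,6])
  i=5: ✗ (no rhs in [6,7])
  i=6: ✗ (no rhs in [7,8])
  i=7: ✗ (lhs fails at k=8 before rhs at j=9)
  i=8: ✗ (lhs fails at k=8 before rhs at j=9)

3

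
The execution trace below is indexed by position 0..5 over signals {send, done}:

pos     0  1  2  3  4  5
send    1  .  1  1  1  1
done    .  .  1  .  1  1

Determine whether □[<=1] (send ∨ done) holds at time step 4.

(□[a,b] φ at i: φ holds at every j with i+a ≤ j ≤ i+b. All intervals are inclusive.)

Check (send ∨ done) at every j in [4,5]:
  j=4: true
  j=5: true
All positions satisfy it → formula holds.

Holds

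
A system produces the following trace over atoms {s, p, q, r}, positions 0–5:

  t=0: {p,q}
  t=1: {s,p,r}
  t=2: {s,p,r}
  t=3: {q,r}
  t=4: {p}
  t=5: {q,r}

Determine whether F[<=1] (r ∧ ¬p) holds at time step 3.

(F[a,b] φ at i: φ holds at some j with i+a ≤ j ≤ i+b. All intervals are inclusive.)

Check (r ∧ ¬p) at each j in [3,4]:
  j=3: true
  j=4: false
Found at j=3 → formula holds.

Holds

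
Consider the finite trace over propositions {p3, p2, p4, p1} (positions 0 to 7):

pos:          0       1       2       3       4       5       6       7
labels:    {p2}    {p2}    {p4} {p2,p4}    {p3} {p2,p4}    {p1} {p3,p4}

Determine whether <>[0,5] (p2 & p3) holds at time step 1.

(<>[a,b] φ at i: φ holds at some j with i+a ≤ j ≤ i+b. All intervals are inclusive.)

Check (p2 & p3) at each j in [1,6]:
  j=1: false
  j=2: false
  j=3: false
  j=4: false
  j=5: false
  j=6: false
No position in the window satisfies it → formula fails.

Does not hold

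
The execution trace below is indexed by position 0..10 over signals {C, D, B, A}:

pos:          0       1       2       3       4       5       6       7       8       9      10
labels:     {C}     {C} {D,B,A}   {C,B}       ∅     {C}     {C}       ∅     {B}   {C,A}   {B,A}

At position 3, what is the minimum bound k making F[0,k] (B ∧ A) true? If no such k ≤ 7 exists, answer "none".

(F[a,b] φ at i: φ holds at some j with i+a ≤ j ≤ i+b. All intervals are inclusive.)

Scan j = 3,4,… for (B ∧ A):
  j=3: fails
  j=4: fails
  j=5: fails
  j=6: fails
  j=7: fails
  j=8: fails
  j=9: fails
  j=10: holds
First hit at j=10, so smallest k = 10-3 = 7.

7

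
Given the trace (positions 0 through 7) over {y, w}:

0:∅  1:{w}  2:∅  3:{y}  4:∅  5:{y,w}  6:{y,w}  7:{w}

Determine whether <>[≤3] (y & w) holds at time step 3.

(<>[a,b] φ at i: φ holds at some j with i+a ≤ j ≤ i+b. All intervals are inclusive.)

Holds

Check (y & w) at each j in [3,6]:
  j=3: false
  j=4: false
  j=5: true
  j=6: true
Found at j=5 → formula holds.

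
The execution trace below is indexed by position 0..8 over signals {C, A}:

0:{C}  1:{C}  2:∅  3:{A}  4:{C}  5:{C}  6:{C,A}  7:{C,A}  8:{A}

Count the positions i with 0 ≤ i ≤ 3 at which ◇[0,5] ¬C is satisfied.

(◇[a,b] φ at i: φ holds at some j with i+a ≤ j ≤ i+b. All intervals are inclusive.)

4

Evaluate at each i in [0,3]:
  i=0: ✓ (witness j=2)
  i=1: ✓ (witness j=2)
  i=2: ✓ (witness j=2)
  i=3: ✓ (witness j=3)
Positions where it holds: {0, 1, 2, 3} → 4.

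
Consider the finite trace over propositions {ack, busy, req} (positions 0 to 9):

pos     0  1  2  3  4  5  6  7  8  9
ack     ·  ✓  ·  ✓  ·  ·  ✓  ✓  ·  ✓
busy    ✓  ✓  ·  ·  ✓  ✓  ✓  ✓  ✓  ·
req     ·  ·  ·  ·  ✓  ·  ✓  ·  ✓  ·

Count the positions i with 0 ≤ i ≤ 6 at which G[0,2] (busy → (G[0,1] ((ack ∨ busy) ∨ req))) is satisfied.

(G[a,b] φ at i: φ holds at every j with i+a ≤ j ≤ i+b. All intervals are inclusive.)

5

Evaluate at each i in [0,6]:
  i=0: ✗ (fails at j=1)
  i=1: ✗ (fails at j=1)
  i=2: ✓ (all of [2,4])
  i=3: ✓ (all of [3,5])
  i=4: ✓ (all of [4,6])
  i=5: ✓ (all of [5,7])
  i=6: ✓ (all of [6,8])
Positions where it holds: {2, 3, 4, 5, 6} → 5.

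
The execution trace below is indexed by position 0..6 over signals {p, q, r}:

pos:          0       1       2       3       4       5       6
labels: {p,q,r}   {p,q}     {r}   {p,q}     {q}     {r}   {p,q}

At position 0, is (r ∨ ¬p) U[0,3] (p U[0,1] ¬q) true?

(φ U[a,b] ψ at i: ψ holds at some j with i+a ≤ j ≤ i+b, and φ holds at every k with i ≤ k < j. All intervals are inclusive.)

Need some j in [0,3] with (p U[0,1] ¬q), and (r ∨ ¬p) at every k in [0,j-1].
  j=0: (p U[0,1] ¬q) — fails.
  j=1: (p U[0,1] ¬q) holds; (r ∨ ¬p) holds at every k in [0,0] → satisfied.

Holds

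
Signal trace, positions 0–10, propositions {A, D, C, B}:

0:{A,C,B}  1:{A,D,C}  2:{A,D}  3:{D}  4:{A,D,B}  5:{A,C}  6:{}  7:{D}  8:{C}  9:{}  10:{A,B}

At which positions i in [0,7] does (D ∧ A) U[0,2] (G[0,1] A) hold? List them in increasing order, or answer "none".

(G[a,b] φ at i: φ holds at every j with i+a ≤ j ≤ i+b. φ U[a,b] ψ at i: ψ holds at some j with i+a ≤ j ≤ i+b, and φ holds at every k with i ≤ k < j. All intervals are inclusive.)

0, 1, 4

Evaluate at each i in [0,7]:
  i=0: ✓ (rhs at j=0)
  i=1: ✓ (rhs at j=1)
  i=2: ✗ (lhs fails at k=3 before rhs at j=4)
  i=3: ✗ (lhs fails at k=3 before rhs at j=4)
  i=4: ✓ (rhs at j=4)
  i=5: ✗ (no rhs in [5,7])
  i=6: ✗ (no rhs in [6,8])
  i=7: ✗ (no rhs in [7,9])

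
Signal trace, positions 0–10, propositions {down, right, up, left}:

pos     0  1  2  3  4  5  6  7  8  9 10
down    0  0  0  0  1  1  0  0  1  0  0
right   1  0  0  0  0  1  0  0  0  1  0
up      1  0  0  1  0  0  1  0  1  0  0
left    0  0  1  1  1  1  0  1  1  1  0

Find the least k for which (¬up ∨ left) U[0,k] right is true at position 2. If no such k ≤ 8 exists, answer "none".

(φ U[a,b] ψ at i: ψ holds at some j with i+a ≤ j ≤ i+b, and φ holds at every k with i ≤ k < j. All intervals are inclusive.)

Need earliest j ≥ 2 with right, and (¬up ∨ left) at every k in [2,j-1].
  j=2: rhs fails.
  j=3: rhs fails.
  j=4: rhs fails.
  j=5: rhs holds; lhs holds on [2,4]. k = 3.

3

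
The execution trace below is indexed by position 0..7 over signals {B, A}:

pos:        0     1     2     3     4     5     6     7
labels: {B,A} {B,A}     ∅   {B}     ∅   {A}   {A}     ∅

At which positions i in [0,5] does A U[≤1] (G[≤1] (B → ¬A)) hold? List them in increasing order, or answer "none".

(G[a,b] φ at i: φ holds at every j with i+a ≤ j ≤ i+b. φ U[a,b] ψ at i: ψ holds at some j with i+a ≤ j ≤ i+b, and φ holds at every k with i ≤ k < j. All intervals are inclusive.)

1, 2, 3, 4, 5

Evaluate at each i in [0,5]:
  i=0: ✗ (no rhs in [0,1])
  i=1: ✓ (rhs at j=2; lhs holds on [1,1])
  i=2: ✓ (rhs at j=2)
  i=3: ✓ (rhs at j=3)
  i=4: ✓ (rhs at j=4)
  i=5: ✓ (rhs at j=5)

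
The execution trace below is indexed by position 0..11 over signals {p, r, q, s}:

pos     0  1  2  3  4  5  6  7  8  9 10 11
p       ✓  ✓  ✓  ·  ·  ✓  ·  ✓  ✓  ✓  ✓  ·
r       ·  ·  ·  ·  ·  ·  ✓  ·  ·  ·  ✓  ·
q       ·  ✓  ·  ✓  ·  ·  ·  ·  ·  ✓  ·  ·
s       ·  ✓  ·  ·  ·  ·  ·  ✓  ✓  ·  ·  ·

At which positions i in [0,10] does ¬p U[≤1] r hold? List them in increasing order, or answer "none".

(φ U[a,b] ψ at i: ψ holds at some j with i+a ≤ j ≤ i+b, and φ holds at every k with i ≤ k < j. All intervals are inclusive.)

Evaluate at each i in [0,10]:
  i=0: ✗ (no rhs in [0,1])
  i=1: ✗ (no rhs in [1,2])
  i=2: ✗ (no rhs in [2,3])
  i=3: ✗ (no rhs in [3,4])
  i=4: ✗ (no rhs in [4,5])
  i=5: ✗ (lhs fails at k=5 before rhs at j=6)
  i=6: ✓ (rhs at j=6)
  i=7: ✗ (no rhs in [7,8])
  i=8: ✗ (no rhs in [8,9])
  i=9: ✗ (lhs fails at k=9 before rhs at j=10)
  i=10: ✓ (rhs at j=10)

6, 10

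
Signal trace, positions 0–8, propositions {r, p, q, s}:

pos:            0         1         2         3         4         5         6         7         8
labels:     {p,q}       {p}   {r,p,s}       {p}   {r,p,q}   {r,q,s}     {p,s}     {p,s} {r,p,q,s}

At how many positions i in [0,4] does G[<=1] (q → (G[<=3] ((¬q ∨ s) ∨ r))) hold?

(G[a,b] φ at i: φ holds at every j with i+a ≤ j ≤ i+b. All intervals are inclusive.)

Evaluate at each i in [0,4]:
  i=0: ✗ (fails at j=0)
  i=1: ✓ (all of [1,2])
  i=2: ✓ (all of [2,3])
  i=3: ✓ (all of [3,4])
  i=4: ✓ (all of [4,5])
Positions where it holds: {1, 2, 3, 4} → 4.

4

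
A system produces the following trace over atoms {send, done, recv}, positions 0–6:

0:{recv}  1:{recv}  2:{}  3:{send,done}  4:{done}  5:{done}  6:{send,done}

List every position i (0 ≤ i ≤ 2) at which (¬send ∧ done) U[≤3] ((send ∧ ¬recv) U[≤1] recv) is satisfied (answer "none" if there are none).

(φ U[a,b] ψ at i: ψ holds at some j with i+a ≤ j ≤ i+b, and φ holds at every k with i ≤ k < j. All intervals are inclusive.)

Evaluate at each i in [0,2]:
  i=0: ✓ (rhs at j=0)
  i=1: ✓ (rhs at j=1)
  i=2: ✗ (no rhs in [2,5])

0, 1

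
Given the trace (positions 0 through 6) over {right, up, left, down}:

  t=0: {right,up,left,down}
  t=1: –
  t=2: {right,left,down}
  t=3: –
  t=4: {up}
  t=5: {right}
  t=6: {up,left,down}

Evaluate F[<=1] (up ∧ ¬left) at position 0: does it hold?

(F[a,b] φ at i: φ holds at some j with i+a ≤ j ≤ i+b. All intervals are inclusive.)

False

Check (up ∧ ¬left) at each j in [0,1]:
  j=0: false
  j=1: false
No position in the window satisfies it → formula fails.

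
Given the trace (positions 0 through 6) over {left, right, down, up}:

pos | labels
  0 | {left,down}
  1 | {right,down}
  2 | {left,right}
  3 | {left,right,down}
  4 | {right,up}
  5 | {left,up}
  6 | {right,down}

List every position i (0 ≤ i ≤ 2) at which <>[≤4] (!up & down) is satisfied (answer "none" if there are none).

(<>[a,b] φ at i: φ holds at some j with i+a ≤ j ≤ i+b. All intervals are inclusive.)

Evaluate at each i in [0,2]:
  i=0: ✓ (witness j=0)
  i=1: ✓ (witness j=1)
  i=2: ✓ (witness j=3)

0, 1, 2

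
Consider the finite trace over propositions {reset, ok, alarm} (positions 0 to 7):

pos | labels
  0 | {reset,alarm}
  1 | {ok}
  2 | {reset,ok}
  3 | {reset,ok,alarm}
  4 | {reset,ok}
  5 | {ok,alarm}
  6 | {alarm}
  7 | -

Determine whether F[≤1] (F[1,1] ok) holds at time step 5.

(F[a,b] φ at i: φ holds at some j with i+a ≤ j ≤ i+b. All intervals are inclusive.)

Check F[1,1] ok at each j in [5,6]:
  j=5: fails (none in [6,6])
  j=6: fails (none in [7,7])
No position in the window satisfies it → formula fails.

Does not hold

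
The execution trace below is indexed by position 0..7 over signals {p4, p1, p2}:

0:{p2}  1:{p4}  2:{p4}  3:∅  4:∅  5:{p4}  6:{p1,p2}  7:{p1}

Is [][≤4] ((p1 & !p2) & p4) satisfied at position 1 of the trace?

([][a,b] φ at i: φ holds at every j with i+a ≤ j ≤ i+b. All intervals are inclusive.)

Does not hold

Check ((p1 & !p2) & p4) at every j in [1,5]:
  j=1: false
  j=2: false
  j=3: false
  j=4: false
  j=5: false
Fails at j=1 → formula fails.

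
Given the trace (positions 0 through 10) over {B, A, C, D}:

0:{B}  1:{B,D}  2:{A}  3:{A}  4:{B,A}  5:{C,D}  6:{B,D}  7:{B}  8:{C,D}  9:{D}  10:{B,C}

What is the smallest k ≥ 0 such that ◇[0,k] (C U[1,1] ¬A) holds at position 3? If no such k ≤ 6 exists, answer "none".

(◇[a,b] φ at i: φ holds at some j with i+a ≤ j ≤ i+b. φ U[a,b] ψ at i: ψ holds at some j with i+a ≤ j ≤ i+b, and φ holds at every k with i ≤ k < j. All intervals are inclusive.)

Scan j = 3,4,… for (C U[1,1] ¬A):
  j=3: fails
  j=4: fails
  j=5: holds
First hit at j=5, so smallest k = 5-3 = 2.

2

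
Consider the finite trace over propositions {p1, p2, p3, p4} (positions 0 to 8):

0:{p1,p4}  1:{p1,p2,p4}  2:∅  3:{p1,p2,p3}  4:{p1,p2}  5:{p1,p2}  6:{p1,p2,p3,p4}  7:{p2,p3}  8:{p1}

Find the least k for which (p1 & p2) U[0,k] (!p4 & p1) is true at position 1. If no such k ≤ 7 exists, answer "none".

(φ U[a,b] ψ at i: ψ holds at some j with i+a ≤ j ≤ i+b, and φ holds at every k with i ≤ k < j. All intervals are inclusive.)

Need earliest j ≥ 1 with (!p4 & p1), and (p1 & p2) at every k in [1,j-1].
  j=1: rhs fails.
  j=2: rhs fails.
  j=3: rhs holds but lhs fails at k=2.
  j=4: rhs holds but lhs fails at k=2.
  j=5: rhs holds but lhs fails at k=2.
  j=6: rhs fails.
  j=7: rhs fails.
  j=8: rhs holds but lhs fails at k=2.
No witness within the range → none.

none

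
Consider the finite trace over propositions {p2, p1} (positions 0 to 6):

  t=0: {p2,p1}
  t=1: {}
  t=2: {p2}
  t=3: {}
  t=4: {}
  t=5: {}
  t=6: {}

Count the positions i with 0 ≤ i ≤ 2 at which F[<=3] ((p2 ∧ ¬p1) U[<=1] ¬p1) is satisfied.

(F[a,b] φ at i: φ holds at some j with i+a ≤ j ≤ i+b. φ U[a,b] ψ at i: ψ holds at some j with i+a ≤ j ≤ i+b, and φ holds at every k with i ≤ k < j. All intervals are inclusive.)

3

Evaluate at each i in [0,2]:
  i=0: ✓ (witness j=1)
  i=1: ✓ (witness j=1)
  i=2: ✓ (witness j=2)
Positions where it holds: {0, 1, 2} → 3.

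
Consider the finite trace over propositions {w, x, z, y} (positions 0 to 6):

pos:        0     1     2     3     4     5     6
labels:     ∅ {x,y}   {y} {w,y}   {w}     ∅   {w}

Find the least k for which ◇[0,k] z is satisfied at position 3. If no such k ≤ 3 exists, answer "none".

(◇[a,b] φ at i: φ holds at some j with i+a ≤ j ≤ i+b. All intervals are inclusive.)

Scan j = 3,4,… for z:
  j=3: fails
  j=4: fails
  j=5: fails
  j=6: fails
No j in [3,6] satisfies it → none.

none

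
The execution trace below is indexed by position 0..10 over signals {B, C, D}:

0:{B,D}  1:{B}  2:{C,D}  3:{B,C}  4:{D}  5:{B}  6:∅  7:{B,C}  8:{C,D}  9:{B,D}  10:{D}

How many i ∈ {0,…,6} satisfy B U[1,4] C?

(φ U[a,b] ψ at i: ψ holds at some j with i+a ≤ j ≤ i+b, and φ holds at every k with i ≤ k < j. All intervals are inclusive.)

Evaluate at each i in [0,6]:
  i=0: ✓ (rhs at j=2; lhs holds on [0,1])
  i=1: ✓ (rhs at j=2; lhs holds on [1,1])
  i=2: ✗ (lhs fails at k=2 before rhs at j=3)
  i=3: ✗ (lhs fails at k=4 before rhs at j=7)
  i=4: ✗ (lhs fails at k=4 before rhs at j=7)
  i=5: ✗ (lhs fails at k=6 before rhs at j=7)
  i=6: ✗ (lhs fails at k=6 before rhs at j=7)
Positions where it holds: {0, 1} → 2.

2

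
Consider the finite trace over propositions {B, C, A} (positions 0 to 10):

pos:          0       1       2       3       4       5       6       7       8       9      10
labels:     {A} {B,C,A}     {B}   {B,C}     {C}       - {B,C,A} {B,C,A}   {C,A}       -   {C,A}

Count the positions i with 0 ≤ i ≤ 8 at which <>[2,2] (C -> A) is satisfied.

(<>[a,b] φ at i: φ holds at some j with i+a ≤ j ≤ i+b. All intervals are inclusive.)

Evaluate at each i in [0,8]:
  i=0: ✓ (witness j=2)
  i=1: ✗ (none in [3,3])
  i=2: ✗ (none in [4,4])
  i=3: ✓ (witness j=5)
  i=4: ✓ (witness j=6)
  i=5: ✓ (witness j=7)
  i=6: ✓ (witness j=8)
  i=7: ✓ (witness j=9)
  i=8: ✓ (witness j=10)
Positions where it holds: {0, 3, 4, 5, 6, 7, 8} → 7.

7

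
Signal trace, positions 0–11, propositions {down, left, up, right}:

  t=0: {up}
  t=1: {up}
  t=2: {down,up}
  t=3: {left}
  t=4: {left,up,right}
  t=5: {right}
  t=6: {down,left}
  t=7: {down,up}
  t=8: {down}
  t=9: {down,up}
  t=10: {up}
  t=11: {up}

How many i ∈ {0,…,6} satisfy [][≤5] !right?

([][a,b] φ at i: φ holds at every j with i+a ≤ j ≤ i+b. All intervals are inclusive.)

Evaluate at each i in [0,6]:
  i=0: ✗ (fails at j=4)
  i=1: ✗ (fails at j=4)
  i=2: ✗ (fails at j=4)
  i=3: ✗ (fails at j=4)
  i=4: ✗ (fails at j=4)
  i=5: ✗ (fails at j=5)
  i=6: ✓ (all of [6,11])
Positions where it holds: {6} → 1.

1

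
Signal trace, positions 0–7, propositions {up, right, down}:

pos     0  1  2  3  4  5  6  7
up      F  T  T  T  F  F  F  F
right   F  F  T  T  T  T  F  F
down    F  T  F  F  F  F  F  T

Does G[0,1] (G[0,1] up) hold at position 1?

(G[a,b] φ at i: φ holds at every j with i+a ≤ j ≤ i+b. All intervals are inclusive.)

Yes

Check G[0,1] up at every j in [1,2]:
  j=1: holds on [1,2]
  j=2: holds on [2,3]
All positions satisfy it → formula holds.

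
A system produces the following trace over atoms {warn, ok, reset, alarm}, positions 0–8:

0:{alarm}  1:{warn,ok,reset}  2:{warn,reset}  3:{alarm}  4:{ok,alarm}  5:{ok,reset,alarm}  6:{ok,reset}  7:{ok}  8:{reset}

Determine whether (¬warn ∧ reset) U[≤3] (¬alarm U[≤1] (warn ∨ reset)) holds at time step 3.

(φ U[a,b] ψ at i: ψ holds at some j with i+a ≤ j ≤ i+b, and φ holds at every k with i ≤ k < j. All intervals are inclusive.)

Need some j in [3,6] with (¬alarm U[≤1] (warn ∨ reset)), and (¬warn ∧ reset) at every k in [3,j-1].
  j=3: (¬alarm U[≤1] (warn ∨ reset)) — fails.
  j=4: (¬alarm U[≤1] (warn ∨ reset)) — fails.
  j=5: (¬alarm U[≤1] (warn ∨ reset)) holds, but (¬warn ∧ reset) fails at k=3 → not this j.
  j=6: (¬alarm U[≤1] (warn ∨ reset)) holds, but (¬warn ∧ reset) fails at k=3 → not this j.
No j in the window works → until fails.

Does not hold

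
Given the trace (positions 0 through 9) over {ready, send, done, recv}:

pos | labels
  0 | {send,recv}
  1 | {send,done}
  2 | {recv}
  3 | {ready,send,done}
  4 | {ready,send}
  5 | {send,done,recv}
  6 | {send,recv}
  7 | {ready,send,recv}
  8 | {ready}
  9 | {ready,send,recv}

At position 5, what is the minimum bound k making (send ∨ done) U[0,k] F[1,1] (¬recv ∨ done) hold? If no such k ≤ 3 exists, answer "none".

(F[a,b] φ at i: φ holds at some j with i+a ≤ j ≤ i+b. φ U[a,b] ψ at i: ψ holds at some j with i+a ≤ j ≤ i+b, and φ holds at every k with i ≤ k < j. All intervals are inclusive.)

Need earliest j ≥ 5 with F[1,1] (¬recv ∨ done), and (send ∨ done) at every k in [5,j-1].
  j=5: rhs fails.
  j=6: rhs fails.
  j=7: rhs holds; lhs holds on [5,6]. k = 2.

2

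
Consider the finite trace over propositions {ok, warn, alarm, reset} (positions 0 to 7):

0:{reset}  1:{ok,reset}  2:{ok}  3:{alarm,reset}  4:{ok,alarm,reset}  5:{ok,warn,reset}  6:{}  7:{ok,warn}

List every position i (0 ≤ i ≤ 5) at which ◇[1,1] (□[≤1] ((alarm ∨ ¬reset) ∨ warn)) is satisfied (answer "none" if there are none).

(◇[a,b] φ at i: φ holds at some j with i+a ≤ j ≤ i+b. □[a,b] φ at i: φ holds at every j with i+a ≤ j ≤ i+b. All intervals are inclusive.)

1, 2, 3, 4, 5

Evaluate at each i in [0,5]:
  i=0: ✗ (none in [1,1])
  i=1: ✓ (witness j=2)
  i=2: ✓ (witness j=3)
  i=3: ✓ (witness j=4)
  i=4: ✓ (witness j=5)
  i=5: ✓ (witness j=6)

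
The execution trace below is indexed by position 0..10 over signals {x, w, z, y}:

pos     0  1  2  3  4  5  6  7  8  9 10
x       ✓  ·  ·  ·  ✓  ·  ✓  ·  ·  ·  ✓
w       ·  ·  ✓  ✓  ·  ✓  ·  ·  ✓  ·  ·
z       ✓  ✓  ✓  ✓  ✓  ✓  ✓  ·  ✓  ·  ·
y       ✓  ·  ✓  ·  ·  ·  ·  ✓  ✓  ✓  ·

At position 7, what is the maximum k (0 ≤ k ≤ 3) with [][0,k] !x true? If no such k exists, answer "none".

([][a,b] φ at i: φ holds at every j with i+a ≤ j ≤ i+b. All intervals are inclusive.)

2

!x must hold from j=7 onward; find where it first fails.
  j=7: holds
  j=8: holds
  j=9: holds
  j=10: fails
Holds on [7,9], so largest k = 2.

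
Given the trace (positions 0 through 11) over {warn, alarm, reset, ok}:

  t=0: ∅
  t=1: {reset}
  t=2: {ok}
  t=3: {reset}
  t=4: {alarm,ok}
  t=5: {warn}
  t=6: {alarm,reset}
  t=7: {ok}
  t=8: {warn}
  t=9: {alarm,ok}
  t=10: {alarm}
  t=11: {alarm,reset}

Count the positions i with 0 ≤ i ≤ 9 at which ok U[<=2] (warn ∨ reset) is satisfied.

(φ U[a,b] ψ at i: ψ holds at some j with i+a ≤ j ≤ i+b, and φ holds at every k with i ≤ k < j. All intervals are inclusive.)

8

Evaluate at each i in [0,9]:
  i=0: ✗ (lhs fails at k=0 before rhs at j=1)
  i=1: ✓ (rhs at j=1)
  i=2: ✓ (rhs at j=3; lhs holds on [2,2])
  i=3: ✓ (rhs at j=3)
  i=4: ✓ (rhs at j=5; lhs holds on [4,4])
  i=5: ✓ (rhs at j=5)
  i=6: ✓ (rhs at j=6)
  i=7: ✓ (rhs at j=8; lhs holds on [7,7])
  i=8: ✓ (rhs at j=8)
  i=9: ✗ (lhs fails at k=10 before rhs at j=11)
Positions where it holds: {1, 2, 3, 4, 5, 6, 7, 8} → 8.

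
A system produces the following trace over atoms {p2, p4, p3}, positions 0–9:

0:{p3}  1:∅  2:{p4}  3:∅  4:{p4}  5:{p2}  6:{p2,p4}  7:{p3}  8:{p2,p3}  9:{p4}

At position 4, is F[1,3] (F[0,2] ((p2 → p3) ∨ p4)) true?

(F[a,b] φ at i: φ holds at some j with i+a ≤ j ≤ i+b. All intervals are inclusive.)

Holds

Check F[0,2] ((p2 → p3) ∨ p4) at each j in [5,7]:
  j=5: holds (witness at 6)
  j=6: holds (witness at 6)
  j=7: holds (witness at 7)
Found at j=5 → formula holds.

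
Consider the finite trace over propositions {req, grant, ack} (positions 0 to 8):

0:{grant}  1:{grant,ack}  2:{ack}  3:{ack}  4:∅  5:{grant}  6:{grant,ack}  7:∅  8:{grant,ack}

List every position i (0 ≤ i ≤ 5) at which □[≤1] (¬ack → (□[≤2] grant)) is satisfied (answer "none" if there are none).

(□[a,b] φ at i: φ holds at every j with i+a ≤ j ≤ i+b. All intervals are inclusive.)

1, 2

Evaluate at each i in [0,5]:
  i=0: ✗ (fails at j=0)
  i=1: ✓ (all of [1,2])
  i=2: ✓ (all of [2,3])
  i=3: ✗ (fails at j=4)
  i=4: ✗ (fails at j=4)
  i=5: ✗ (fails at j=5)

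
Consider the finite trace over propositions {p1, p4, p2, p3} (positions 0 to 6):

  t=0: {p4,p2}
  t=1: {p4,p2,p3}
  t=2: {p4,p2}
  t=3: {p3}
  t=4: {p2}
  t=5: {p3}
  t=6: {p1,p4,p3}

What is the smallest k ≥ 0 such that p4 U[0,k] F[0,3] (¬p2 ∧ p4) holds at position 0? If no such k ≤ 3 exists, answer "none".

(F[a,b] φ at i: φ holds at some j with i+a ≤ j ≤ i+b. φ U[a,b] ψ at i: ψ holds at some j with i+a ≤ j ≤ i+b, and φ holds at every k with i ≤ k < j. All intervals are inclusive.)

3

Need earliest j ≥ 0 with F[0,3] (¬p2 ∧ p4), and p4 at every k in [0,j-1].
  j=0: rhs fails.
  j=1: rhs fails.
  j=2: rhs fails.
  j=3: rhs holds; lhs holds on [0,2]. k = 3.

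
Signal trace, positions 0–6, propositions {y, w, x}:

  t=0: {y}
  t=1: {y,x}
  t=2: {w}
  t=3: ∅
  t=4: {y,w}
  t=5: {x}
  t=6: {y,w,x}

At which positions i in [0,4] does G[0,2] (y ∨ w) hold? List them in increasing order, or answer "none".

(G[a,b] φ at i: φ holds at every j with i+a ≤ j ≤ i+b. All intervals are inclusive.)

0

Evaluate at each i in [0,4]:
  i=0: ✓ (all of [0,2])
  i=1: ✗ (fails at j=3)
  i=2: ✗ (fails at j=3)
  i=3: ✗ (fails at j=3)
  i=4: ✗ (fails at j=5)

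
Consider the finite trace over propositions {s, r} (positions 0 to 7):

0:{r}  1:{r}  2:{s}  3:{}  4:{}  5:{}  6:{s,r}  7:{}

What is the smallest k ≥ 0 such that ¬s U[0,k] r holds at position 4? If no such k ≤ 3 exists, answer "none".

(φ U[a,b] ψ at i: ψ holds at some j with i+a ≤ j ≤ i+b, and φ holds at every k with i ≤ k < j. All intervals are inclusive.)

2

Need earliest j ≥ 4 with r, and ¬s at every k in [4,j-1].
  j=4: rhs fails.
  j=5: rhs fails.
  j=6: rhs holds; lhs holds on [4,5]. k = 2.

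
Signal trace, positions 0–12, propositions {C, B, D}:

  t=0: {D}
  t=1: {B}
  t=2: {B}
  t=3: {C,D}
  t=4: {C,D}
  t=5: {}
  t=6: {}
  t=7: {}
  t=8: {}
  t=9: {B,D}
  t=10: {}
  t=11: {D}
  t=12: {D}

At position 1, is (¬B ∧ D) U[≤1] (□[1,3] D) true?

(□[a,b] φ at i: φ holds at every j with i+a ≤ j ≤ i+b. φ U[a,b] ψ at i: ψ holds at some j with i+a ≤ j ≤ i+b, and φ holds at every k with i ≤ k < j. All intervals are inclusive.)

Need some j in [1,2] with □[1,3] D, and (¬B ∧ D) at every k in [1,j-1].
  j=1: □[1,3] D — fails at 2.
  j=2: □[1,3] D — fails at 5.
No j in the window works → until fails.

Does not hold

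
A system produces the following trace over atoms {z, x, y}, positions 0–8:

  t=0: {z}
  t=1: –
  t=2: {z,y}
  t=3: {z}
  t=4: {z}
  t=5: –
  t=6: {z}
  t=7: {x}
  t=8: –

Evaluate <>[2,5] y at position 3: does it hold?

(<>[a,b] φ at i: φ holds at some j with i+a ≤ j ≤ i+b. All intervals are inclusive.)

No

Check y at each j in [5,8]:
  j=5: false
  j=6: false
  j=7: false
  j=8: false
No position in the window satisfies it → formula fails.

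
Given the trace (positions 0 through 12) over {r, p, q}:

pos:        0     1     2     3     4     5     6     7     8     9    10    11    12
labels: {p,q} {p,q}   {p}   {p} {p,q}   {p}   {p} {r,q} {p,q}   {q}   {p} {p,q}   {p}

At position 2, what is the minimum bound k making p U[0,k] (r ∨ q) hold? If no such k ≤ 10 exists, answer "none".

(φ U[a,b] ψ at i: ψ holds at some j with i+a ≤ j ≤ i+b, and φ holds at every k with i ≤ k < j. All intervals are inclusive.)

Need earliest j ≥ 2 with (r ∨ q), and p at every k in [2,j-1].
  j=2: rhs fails.
  j=3: rhs fails.
  j=4: rhs holds; lhs holds on [2,3]. k = 2.

2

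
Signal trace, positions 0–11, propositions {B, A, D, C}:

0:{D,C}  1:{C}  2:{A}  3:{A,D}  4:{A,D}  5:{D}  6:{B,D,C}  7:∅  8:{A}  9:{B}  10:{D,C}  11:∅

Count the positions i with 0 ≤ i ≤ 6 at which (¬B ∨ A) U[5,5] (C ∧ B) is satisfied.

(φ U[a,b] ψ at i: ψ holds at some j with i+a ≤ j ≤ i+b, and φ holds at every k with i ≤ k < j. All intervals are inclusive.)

Evaluate at each i in [0,6]:
  i=0: ✗ (no rhs in [5,5])
  i=1: ✓ (rhs at j=6; lhs holds on [1,5])
  i=2: ✗ (no rhs in [7,7])
  i=3: ✗ (no rhs in [8,8])
  i=4: ✗ (no rhs in [9,9])
  i=5: ✗ (no rhs in [10,10])
  i=6: ✗ (no rhs in [11,11])
Positions where it holds: {1} → 1.

1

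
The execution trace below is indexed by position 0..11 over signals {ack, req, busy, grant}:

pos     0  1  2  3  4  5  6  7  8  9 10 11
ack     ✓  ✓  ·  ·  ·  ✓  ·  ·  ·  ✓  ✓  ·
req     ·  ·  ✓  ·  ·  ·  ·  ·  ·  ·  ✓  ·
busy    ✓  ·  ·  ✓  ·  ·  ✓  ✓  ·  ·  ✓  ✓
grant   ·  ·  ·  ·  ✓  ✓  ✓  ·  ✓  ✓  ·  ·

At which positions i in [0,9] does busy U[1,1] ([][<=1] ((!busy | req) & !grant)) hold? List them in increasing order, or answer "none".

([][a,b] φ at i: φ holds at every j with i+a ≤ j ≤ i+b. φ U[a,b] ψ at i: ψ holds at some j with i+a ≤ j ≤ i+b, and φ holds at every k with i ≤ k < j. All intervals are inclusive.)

0

Evaluate at each i in [0,9]:
  i=0: ✓ (rhs at j=1; lhs holds on [0,0])
  i=1: ✗ (no rhs in [2,2])
  i=2: ✗ (no rhs in [3,3])
  i=3: ✗ (no rhs in [4,4])
  i=4: ✗ (no rhs in [5,5])
  i=5: ✗ (no rhs in [6,6])
  i=6: ✗ (no rhs in [7,7])
  i=7: ✗ (no rhs in [8,8])
  i=8: ✗ (no rhs in [9,9])
  i=9: ✗ (no rhs in [10,10])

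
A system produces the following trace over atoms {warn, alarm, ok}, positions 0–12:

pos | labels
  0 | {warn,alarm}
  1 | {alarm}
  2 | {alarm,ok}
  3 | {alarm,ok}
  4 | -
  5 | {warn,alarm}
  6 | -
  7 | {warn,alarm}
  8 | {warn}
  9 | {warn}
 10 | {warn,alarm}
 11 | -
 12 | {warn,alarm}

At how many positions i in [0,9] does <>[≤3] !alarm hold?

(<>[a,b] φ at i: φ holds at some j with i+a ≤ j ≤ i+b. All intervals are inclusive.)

Evaluate at each i in [0,9]:
  i=0: ✗ (none in [0,3])
  i=1: ✓ (witness j=4)
  i=2: ✓ (witness j=4)
  i=3: ✓ (witness j=4)
  i=4: ✓ (witness j=4)
  i=5: ✓ (witness j=6)
  i=6: ✓ (witness j=6)
  i=7: ✓ (witness j=8)
  i=8: ✓ (witness j=8)
  i=9: ✓ (witness j=9)
Positions where it holds: {1, 2, 3, 4, 5, 6, 7, 8, 9} → 9.

9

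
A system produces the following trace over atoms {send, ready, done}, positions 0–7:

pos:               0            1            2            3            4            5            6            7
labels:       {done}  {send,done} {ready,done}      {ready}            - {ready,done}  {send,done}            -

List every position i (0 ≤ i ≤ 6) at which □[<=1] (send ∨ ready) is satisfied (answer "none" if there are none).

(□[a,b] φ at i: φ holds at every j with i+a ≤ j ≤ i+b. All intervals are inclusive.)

1, 2, 5

Evaluate at each i in [0,6]:
  i=0: ✗ (fails at j=0)
  i=1: ✓ (all of [1,2])
  i=2: ✓ (all of [2,3])
  i=3: ✗ (fails at j=4)
  i=4: ✗ (fails at j=4)
  i=5: ✓ (all of [5,6])
  i=6: ✗ (fails at j=7)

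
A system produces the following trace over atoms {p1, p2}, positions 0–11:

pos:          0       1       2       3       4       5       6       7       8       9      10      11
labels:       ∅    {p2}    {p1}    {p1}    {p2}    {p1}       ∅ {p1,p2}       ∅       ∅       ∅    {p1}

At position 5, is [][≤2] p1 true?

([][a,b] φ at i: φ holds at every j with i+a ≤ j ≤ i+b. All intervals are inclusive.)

Check p1 at every j in [5,7]:
  j=5: true
  j=6: false
  j=7: true
Fails at j=6 → formula fails.

No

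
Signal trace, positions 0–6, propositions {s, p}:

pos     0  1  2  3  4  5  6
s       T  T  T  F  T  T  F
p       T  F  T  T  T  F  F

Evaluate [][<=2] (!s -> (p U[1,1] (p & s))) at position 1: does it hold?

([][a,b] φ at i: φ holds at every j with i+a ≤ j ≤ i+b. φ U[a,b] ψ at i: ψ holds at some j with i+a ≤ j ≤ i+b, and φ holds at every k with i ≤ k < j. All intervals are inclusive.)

Check (!s -> (p U[1,1] (p & s))) at every j in [1,3]:
  j=1: antecedent false → ✓
  j=2: antecedent false → ✓
  j=3: antecedent true; consequent holds → ✓
All positions satisfy it → formula holds.

Yes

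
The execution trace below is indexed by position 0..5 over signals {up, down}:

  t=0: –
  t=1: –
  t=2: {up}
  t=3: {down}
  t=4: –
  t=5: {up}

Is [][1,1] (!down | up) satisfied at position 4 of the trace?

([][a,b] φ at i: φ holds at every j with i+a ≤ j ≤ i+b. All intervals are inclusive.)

Check (!down | up) at every j in [5,5]:
  j=5: true
All positions satisfy it → formula holds.

Yes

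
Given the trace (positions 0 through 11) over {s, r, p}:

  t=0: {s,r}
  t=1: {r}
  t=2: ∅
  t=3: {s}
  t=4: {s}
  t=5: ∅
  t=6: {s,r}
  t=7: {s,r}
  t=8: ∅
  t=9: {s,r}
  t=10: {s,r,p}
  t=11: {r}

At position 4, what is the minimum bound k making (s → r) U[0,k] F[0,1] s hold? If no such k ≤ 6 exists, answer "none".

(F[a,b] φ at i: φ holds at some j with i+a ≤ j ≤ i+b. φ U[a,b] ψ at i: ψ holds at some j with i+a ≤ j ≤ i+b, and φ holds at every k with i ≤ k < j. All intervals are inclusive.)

Need earliest j ≥ 4 with F[0,1] s, and (s → r) at every k in [4,j-1].
  j=4: rhs holds (empty prefix). k = 0.

0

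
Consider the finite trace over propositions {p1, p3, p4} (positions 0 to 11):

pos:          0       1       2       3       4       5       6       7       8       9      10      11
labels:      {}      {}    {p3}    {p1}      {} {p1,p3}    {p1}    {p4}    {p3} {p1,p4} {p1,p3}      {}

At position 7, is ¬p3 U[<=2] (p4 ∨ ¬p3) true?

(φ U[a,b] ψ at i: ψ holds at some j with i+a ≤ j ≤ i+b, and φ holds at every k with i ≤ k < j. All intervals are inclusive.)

True

Need some j in [7,9] with (p4 ∨ ¬p3), and ¬p3 at every k in [7,j-1].
  j=7: (p4 ∨ ¬p3) holds; no prefix to check → satisfied.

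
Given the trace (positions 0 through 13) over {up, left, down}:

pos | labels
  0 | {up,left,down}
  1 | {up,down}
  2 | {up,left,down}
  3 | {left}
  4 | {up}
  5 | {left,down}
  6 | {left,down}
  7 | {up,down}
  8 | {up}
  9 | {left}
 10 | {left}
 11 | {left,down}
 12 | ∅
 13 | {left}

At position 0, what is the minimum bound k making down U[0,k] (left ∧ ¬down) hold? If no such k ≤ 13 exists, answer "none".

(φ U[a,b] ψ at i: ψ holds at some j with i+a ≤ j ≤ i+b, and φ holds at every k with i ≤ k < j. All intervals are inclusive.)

3

Need earliest j ≥ 0 with (left ∧ ¬down), and down at every k in [0,j-1].
  j=0: rhs fails.
  j=1: rhs fails.
  j=2: rhs fails.
  j=3: rhs holds; lhs holds on [0,2]. k = 3.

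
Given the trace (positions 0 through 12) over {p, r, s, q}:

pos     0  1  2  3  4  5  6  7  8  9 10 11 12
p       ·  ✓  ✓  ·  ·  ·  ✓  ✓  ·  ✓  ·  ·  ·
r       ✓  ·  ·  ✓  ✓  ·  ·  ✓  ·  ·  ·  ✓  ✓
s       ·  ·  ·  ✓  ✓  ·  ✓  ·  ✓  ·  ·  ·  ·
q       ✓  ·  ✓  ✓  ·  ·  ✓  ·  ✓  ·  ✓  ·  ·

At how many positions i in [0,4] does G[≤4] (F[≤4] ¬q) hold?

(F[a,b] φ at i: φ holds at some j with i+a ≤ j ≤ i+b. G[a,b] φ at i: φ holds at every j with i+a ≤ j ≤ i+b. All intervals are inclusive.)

5

Evaluate at each i in [0,4]:
  i=0: ✓ (all of [0,4])
  i=1: ✓ (all of [1,5])
  i=2: ✓ (all of [2,6])
  i=3: ✓ (all of [3,7])
  i=4: ✓ (all of [4,8])
Positions where it holds: {0, 1, 2, 3, 4} → 5.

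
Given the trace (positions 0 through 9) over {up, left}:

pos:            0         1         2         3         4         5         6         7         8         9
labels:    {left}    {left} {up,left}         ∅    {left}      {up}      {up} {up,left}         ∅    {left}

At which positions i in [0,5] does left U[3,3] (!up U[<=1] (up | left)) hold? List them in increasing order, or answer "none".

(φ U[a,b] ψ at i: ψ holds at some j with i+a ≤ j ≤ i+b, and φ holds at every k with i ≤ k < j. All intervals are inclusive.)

Evaluate at each i in [0,5]:
  i=0: ✓ (rhs at j=3; lhs holds on [0,2])
  i=1: ✗ (lhs fails at k=3 before rhs at j=4)
  i=2: ✗ (lhs fails at k=3 before rhs at j=5)
  i=3: ✗ (lhs fails at k=3 before rhs at j=6)
  i=4: ✗ (lhs fails at k=5 before rhs at j=7)
  i=5: ✗ (lhs fails at k=5 before rhs at j=8)

0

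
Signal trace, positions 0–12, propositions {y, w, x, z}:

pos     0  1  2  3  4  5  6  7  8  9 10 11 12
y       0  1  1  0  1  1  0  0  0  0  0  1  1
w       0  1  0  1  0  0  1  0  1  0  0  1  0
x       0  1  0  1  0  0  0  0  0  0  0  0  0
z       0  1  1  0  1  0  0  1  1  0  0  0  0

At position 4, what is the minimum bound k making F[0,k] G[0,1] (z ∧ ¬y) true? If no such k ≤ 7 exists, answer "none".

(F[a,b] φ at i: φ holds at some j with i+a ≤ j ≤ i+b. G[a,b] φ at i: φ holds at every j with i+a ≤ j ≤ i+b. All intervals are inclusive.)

3

Scan j = 4,5,… for G[0,1] (z ∧ ¬y):
  j=4: fails
  j=5: fails
  j=6: fails
  j=7: holds
First hit at j=7, so smallest k = 7-4 = 3.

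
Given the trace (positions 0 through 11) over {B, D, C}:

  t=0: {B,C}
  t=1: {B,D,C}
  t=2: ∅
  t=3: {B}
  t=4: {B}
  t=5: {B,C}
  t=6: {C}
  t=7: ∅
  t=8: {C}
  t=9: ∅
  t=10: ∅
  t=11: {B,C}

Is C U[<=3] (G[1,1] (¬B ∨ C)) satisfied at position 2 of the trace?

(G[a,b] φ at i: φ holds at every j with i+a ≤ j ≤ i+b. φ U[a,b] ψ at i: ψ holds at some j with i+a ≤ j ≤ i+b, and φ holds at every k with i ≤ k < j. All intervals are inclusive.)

Need some j in [2,5] with G[1,1] (¬B ∨ C), and C at every k in [2,j-1].
  j=2: G[1,1] (¬B ∨ C) — fails at 3.
  j=3: G[1,1] (¬B ∨ C) — fails at 4.
  j=4: G[1,1] (¬B ∨ C) holds, but C fails at k=2 → not this j.
  j=5: G[1,1] (¬B ∨ C) holds, but C fails at k=2 → not this j.
No j in the window works → until fails.

Does not hold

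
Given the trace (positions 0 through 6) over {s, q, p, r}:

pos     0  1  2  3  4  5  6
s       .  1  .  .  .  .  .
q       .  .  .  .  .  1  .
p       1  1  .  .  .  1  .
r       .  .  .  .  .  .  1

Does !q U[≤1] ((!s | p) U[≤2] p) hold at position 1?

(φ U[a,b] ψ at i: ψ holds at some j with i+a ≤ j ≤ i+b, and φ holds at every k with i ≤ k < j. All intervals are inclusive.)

Need some j in [1,2] with ((!s | p) U[≤2] p), and !q at every k in [1,j-1].
  j=1: ((!s | p) U[≤2] p) holds; no prefix to check → satisfied.

Yes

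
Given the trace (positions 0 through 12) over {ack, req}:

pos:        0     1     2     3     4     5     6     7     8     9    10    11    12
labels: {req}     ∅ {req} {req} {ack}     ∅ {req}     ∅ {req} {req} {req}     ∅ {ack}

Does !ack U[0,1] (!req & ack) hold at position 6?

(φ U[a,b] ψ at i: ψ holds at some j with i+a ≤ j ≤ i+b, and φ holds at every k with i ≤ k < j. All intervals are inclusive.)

Need some j in [6,7] with (!req & ack), and !ack at every k in [6,j-1].
  j=6: (!req & ack) false.
  j=7: (!req & ack) false.
No j in the window works → until fails.

False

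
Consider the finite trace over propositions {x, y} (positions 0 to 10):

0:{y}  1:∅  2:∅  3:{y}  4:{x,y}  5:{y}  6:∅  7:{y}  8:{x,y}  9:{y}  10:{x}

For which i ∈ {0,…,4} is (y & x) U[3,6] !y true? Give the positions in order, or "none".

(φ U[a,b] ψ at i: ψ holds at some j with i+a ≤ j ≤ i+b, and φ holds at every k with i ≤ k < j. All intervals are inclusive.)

none

Evaluate at each i in [0,4]:
  i=0: ✗ (lhs fails at k=0 before rhs at j=6)
  i=1: ✗ (lhs fails at k=1 before rhs at j=6)
  i=2: ✗ (lhs fails at k=2 before rhs at j=6)
  i=3: ✗ (lhs fails at k=3 before rhs at j=6)
  i=4: ✗ (lhs fails at k=5 before rhs at j=10)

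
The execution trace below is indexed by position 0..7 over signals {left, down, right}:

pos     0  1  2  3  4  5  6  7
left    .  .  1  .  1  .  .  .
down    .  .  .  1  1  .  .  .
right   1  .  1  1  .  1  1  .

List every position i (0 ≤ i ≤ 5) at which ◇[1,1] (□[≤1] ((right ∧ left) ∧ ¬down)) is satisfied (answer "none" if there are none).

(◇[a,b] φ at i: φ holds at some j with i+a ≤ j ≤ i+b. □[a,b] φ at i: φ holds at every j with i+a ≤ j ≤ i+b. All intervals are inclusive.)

Evaluate at each i in [0,5]:
  i=0: ✗ (none in [1,1])
  i=1: ✗ (none in [2,2])
  i=2: ✗ (none in [3,3])
  i=3: ✗ (none in [4,4])
  i=4: ✗ (none in [5,5])
  i=5: ✗ (none in [6,6])

none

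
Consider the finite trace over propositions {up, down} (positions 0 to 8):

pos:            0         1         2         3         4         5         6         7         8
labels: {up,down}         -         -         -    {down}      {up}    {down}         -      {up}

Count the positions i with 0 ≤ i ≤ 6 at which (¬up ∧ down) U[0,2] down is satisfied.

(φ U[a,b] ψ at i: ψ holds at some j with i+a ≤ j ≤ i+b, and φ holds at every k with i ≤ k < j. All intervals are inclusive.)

Evaluate at each i in [0,6]:
  i=0: ✓ (rhs at j=0)
  i=1: ✗ (no rhs in [1,3])
  i=2: ✗ (lhs fails at k=2 before rhs at j=4)
  i=3: ✗ (lhs fails at k=3 before rhs at j=4)
  i=4: ✓ (rhs at j=4)
  i=5: ✗ (lhs fails at k=5 before rhs at j=6)
  i=6: ✓ (rhs at j=6)
Positions where it holds: {0, 4, 6} → 3.

3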